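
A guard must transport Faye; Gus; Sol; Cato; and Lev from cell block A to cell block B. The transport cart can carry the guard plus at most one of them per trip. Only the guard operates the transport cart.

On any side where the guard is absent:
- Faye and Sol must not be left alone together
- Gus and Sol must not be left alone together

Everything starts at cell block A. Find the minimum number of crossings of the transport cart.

Counting alone: the guard can take at most 1 across per trip to cell block B, so moving all 5 needs at least 5 loaded trips out, with a return between consecutive ones — at least 9 crossings.
The safety rule pushes this higher. Following every safe sequence of crossings, the most of the 5 that can be at cell block B as the transport cart arrives there on crossing 9 is 4 — never all 5.
So no plan with fewer than 11 crossings exists, and this one achieves 11:
1. Guard goes to cell block B with Sol.
2. Guard goes back to cell block A alone.
3. Guard goes to cell block B with Faye.
4. Guard goes back to cell block A with Sol.
5. Guard goes to cell block B with Gus.
6. Guard goes back to cell block A alone.
7. Guard goes to cell block B with Cato.
8. Guard goes back to cell block A alone.
9. Guard goes to cell block B with Lev.
10. Guard goes back to cell block A alone.
11. Guard goes to cell block B with Sol.

11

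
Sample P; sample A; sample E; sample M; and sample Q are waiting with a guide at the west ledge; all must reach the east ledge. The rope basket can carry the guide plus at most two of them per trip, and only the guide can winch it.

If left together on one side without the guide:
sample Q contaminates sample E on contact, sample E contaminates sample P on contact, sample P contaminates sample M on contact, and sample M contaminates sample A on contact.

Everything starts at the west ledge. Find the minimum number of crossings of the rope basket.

7

Counting alone: the guide can take at most 2 across per trip to the east ledge, so moving all 5 needs at least 3 loaded trips out, with a return between consecutive ones — at least 5 crossings.
The safety rule pushes this higher. Following every safe sequence of crossings, the most of the 5 that can be at the east ledge as the rope basket arrives there on crossing 5 is 4 — never all 5.
So no plan with fewer than 7 crossings exists, and this one achieves 7:
1. Guide goes to the east ledge with sample E and sample M.  [the west ledge: sample A, sample P, sample Q | the east ledge: sample E, sample M]
2. Guide goes back to the west ledge alone.  [the west ledge: sample A, sample P, sample Q | the east ledge: sample E, sample M]
3. Guide goes to the east ledge with sample P.  [the west ledge: sample A, sample Q | the east ledge: sample E, sample M, sample P]
4. Guide goes back to the west ledge with sample E and sample M.  [the west ledge: sample A, sample E, sample M, sample Q | the east ledge: sample P]
5. Guide goes to the east ledge with sample A and sample Q.  [the west ledge: sample E, sample M | the east ledge: sample A, sample P, sample Q]
6. Guide goes back to the west ledge alone.  [the west ledge: sample E, sample M | the east ledge: sample A, sample P, sample Q]
7. Guide goes to the east ledge with sample E and sample M.  [the west ledge: — | the east ledge: sample A, sample E, sample M, sample P, sample Q]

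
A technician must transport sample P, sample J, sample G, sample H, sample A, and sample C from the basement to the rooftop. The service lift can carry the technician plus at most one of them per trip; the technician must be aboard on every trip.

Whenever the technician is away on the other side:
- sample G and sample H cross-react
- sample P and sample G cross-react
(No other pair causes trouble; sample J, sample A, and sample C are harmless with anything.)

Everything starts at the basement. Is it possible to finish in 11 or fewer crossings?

Counting alone: the technician can take at most 1 across per trip to the rooftop, so moving all 6 needs at least 6 loaded trips out, with a return between consecutive ones — at least 11 crossings.
The safety rule pushes this higher. Following every safe sequence of crossings, the most of the 6 that can be at the rooftop as the service lift arrives there on crossing 11 is 5 — never all 6.
So the move cannot be finished within 11 crossings. (The shortest complete plan takes 13:)
1. Technician goes to the rooftop with sample G.  [the basement: sample A, sample C, sample H, sample J, sample P | the rooftop: sample G]
2. Technician goes back to the basement alone.  [the basement: sample A, sample C, sample H, sample J, sample P | the rooftop: sample G]
3. Technician goes to the rooftop with sample P.  [the basement: sample A, sample C, sample H, sample J | the rooftop: sample G, sample P]
4. Technician goes back to the basement with sample G.  [the basement: sample A, sample C, sample G, sample H, sample J | the rooftop: sample P]
5. Technician goes to the rooftop with sample H.  [the basement: sample A, sample C, sample G, sample J | the rooftop: sample H, sample P]
6. Technician goes back to the basement alone.  [the basement: sample A, sample C, sample G, sample J | the rooftop: sample H, sample P]
7. Technician goes to the rooftop with sample J.  [the basement: sample A, sample C, sample G | the rooftop: sample H, sample J, sample P]
8. Technician goes back to the basement alone.  [the basement: sample A, sample C, sample G | the rooftop: sample H, sample J, sample P]
9. Technician goes to the rooftop with sample A.  [the basement: sample C, sample G | the rooftop: sample A, sample H, sample J, sample P]
10. Technician goes back to the basement alone.  [the basement: sample C, sample G | the rooftop: sample A, sample H, sample J, sample P]
11. Technician goes to the rooftop with sample C.  [the basement: sample G | the rooftop: sample A, sample C, sample H, sample J, sample P]
12. Technician goes back to the basement alone.  [the basement: sample G | the rooftop: sample A, sample C, sample H, sample J, sample P]
13. Technician goes to the rooftop with sample G.  [the basement: — | the rooftop: sample A, sample C, sample G, sample H, sample J, sample P]

No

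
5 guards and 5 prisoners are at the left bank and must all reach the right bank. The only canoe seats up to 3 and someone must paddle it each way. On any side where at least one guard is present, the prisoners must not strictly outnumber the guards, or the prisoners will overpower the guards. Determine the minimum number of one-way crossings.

11

Counting alone: each trip to the right bank takes at most 3 across and each return brings at least 1 back, so after t trips out (and t−1 returns) at most 3t − (t−1) of the 10 are across; that first reaches 10 at t = 5, so at least 9 crossings are needed.
The safety rule pushes this higher. Following every safe sequence of crossings, the most of the 10 that can be at the right bank as the canoe arrives there on crossing 9 is 9 — never all 10.
So no plan with fewer than 11 crossings exists, and this one achieves 11:
1. 2 prisoners → the right bank.  (the left bank: 5G 3P; the right bank: 0G 2P)
2. 1 prisoner ← the left bank.  (the left bank: 5G 4P; the right bank: 0G 1P)
3. 3 prisoners → the right bank.  (the left bank: 5G 1P; the right bank: 0G 4P)
4. 1 prisoner ← the left bank.  (the left bank: 5G 2P; the right bank: 0G 3P)
5. 3 guards → the right bank.  (the left bank: 2G 2P; the right bank: 3G 3P)
6. 1 guard and 1 prisoner ← the left bank.  (the left bank: 3G 3P; the right bank: 2G 2P)
7. 3 guards → the right bank.  (the left bank: 0G 3P; the right bank: 5G 2P)
8. 1 prisoner ← the left bank.  (the left bank: 0G 4P; the right bank: 5G 1P)
9. 2 prisoners → the right bank.  (the left bank: 0G 2P; the right bank: 5G 3P)
10. 1 prisoner ← the left bank.  (the left bank: 0G 3P; the right bank: 5G 2P)
11. 3 prisoners → the right bank.  (the left bank: 0G 0P; the right bank: 5G 5P)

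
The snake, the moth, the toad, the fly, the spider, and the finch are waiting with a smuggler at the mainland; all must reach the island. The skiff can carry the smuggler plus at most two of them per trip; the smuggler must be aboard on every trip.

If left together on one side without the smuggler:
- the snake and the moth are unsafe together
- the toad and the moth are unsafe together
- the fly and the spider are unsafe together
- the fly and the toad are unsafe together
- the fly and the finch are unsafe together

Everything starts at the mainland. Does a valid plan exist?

1. Smuggler goes to the island with the fly and the moth.
2. Smuggler goes back to the mainland alone.
3. Smuggler goes to the island with the snake and the toad.
4. Smuggler goes back to the mainland with the fly and the moth.
5. Smuggler goes to the island with the finch and the spider.
6. Smuggler goes back to the mainland alone.
7. Smuggler goes to the island with the fly and the moth.

Yes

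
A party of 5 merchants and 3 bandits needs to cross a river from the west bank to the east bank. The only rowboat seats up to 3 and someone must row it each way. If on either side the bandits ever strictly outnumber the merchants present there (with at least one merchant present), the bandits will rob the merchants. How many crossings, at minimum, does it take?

7

Counting alone: each trip to the east bank takes at most 3 across and each return brings at least 1 back, so after t trips out (and t−1 returns) at most 3t − (t−1) of the 8 are across; that first reaches 8 at t = 4, so at least 7 crossings are needed.
The plan below uses exactly 7 crossings, so it is optimal:
1. 2 bandits → the east bank.  (the west bank: 5M 1B; the east bank: 0M 2B)
2. 1 bandit ← the west bank.  (the west bank: 5M 2B; the east bank: 0M 1B)
3. 2 merchants and 1 bandit → the east bank.  (the west bank: 3M 1B; the east bank: 2M 2B)
4. 1 bandit ← the west bank.  (the west bank: 3M 2B; the east bank: 2M 1B)
5. 1 merchant and 2 bandits → the east bank.  (the west bank: 2M 0B; the east bank: 3M 3B)
6. 1 bandit ← the west bank.  (the west bank: 2M 1B; the east bank: 3M 2B)
7. 2 merchants and 1 bandit → the east bank.  (the west bank: 0M 0B; the east bank: 5M 3B)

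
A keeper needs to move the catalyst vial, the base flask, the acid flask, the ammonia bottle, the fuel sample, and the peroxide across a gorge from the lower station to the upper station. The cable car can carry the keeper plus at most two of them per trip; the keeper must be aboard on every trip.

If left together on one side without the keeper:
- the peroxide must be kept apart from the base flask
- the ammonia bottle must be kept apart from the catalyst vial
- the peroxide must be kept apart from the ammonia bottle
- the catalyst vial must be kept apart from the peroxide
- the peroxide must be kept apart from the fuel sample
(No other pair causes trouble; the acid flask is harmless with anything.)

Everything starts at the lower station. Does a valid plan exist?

Yes

1. Keeper goes to the upper station with the catalyst vial and the peroxide.
2. Keeper goes back to the lower station with the catalyst vial.
3. Keeper goes to the upper station with the base flask and the catalyst vial.
4. Keeper goes back to the lower station with the peroxide.
5. Keeper goes to the upper station with the acid flask and the peroxide.
6. Keeper goes back to the lower station with the peroxide.
7. Keeper goes to the upper station with the ammonia bottle and the fuel sample.
8. Keeper goes back to the lower station with the catalyst vial.
9. Keeper goes to the upper station with the catalyst vial and the peroxide.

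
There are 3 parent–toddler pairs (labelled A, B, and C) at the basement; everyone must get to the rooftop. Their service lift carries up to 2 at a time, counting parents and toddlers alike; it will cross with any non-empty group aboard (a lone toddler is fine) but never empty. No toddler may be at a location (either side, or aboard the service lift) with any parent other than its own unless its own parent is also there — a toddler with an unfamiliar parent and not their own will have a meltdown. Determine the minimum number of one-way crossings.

11

Counting alone: each trip to the rooftop takes at most 2 across and each return brings at least 1 back, so after t trips out (and t−1 returns) at most 2t − (t−1) of the 6 are across; that first reaches 6 at t = 5, so at least 9 crossings are needed.
The safety rule pushes this higher. Following every safe sequence of crossings, the most of the 6 that can be at the rooftop as the service lift arrives there on crossing 9 is 5 — never all 6.
So no plan with fewer than 11 crossings exists, and this one achieves 11:
1. parent A and toddler A cross → the rooftop.
2. parent A crosses ← the basement.
3. toddler B and toddler C cross → the rooftop.
4. toddler A crosses ← the basement.
5. parent B and parent C cross → the rooftop.
6. parent B and toddler B cross ← the basement.
7. parent A and parent B cross → the rooftop.
8. toddler C crosses ← the basement.
9. toddler A and toddler B cross → the rooftop.
10. parent C crosses ← the basement.
11. parent C and toddler C cross → the rooftop.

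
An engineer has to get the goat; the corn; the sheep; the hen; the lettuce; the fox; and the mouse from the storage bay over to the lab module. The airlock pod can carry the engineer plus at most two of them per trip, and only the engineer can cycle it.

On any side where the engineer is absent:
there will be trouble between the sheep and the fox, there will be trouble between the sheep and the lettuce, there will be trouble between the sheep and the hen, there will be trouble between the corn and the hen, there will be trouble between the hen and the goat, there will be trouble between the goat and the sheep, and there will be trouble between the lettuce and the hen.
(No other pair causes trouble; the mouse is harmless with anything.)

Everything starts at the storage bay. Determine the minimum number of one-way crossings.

11

Counting alone: the engineer can take at most 2 across per trip to the lab module, so moving all 7 needs at least 4 loaded trips out, with a return between consecutive ones — at least 7 crossings.
The safety rule pushes this higher. Following every safe sequence of crossings, the most of the 7 that can be at the lab module as the airlock pod arrives there on crossings 7, 9 is 5, 6 respectively — never all 7.
So no plan with fewer than 11 crossings exists, and this one achieves 11:
1. Engineer goes to the lab module with the hen and the sheep.
2. Engineer goes back to the storage bay with the sheep.
3. Engineer goes to the lab module with the corn and the sheep.
4. Engineer goes back to the storage bay with the hen.
5. Engineer goes to the lab module with the goat and the lettuce.
6. Engineer goes back to the storage bay with the sheep.
7. Engineer goes to the lab module with the fox and the sheep.
8. Engineer goes back to the storage bay with the sheep.
9. Engineer goes to the lab module with the mouse and the sheep.
10. Engineer goes back to the storage bay with the sheep.
11. Engineer goes to the lab module with the hen and the sheep.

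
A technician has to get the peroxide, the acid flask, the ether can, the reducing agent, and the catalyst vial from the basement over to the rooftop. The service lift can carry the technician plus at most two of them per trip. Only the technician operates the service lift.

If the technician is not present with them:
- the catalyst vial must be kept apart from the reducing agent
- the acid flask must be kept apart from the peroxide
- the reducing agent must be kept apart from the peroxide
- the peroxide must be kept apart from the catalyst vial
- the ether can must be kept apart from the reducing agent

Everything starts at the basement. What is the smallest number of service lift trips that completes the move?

Counting alone: the technician can take at most 2 across per trip to the rooftop, so moving all 5 needs at least 3 loaded trips out, with a return between consecutive ones — at least 5 crossings.
The safety rule pushes this higher. Following every safe sequence of crossings, the most of the 5 that can be at the rooftop as the service lift arrives there on crossing 5 is 4 — never all 5.
So no plan with fewer than 7 crossings exists, and this one achieves 7:
1. Technician goes to the rooftop with the peroxide and the reducing agent.
2. Technician goes back to the basement with the peroxide.
3. Technician goes to the rooftop with the acid flask and the peroxide.
4. Technician goes back to the basement with the peroxide.
5. Technician goes to the rooftop with the catalyst vial and the ether can.
6. Technician goes back to the basement with the reducing agent.
7. Technician goes to the rooftop with the peroxide and the reducing agent.

7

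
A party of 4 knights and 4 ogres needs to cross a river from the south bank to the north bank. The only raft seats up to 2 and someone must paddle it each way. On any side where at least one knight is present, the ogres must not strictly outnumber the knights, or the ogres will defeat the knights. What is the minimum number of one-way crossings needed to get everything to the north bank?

Following every safe sequence of crossings from the start, the most of the 8 that can be at the north bank as the raft arrives there on crossings 1, 3, 5 is 2, 3, 4 respectively; the best ever achieved is 4 of 8.
From crossing 7 on, no configuration arises that was not already reachable earlier: only 11 distinct safe configurations (who is on which side, and where the raft is) can ever be reached, none of them has everyone across, and every continuation just revisits them. They are: 0 knights + 0 ogres across (raft back at the start); 0 knights + 1 ogre across (raft there); 0 knights + 1 ogre across (raft back at the start); 0 knights + 2 ogres across (raft there); 0 knights + 2 ogres across (raft back at the start); 0 knights + 3 ogres across (raft there); 0 knights + 3 ogres across (raft back at the start); 0 knights + 4 ogres across (raft there); 1 knight + 1 ogre across (raft there); 1 knight + 1 ogre across (raft back at the start); 2 knights + 2 ogres across (raft there). So no valid plan exists.

impossible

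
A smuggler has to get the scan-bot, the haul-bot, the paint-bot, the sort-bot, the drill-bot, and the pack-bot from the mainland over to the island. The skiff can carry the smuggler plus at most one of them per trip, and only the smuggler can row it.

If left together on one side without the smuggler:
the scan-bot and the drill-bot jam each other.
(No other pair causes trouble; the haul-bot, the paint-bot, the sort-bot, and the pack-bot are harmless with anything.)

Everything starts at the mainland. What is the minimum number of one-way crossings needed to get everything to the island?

11

Counting alone: the smuggler can take at most 1 across per trip to the island, so moving all 6 needs at least 6 loaded trips out, with a return between consecutive ones — at least 11 crossings.
The plan below uses exactly 11 crossings, so it is optimal:
1. Smuggler goes to the island with the scan-bot.
2. Smuggler goes back to the mainland alone.
3. Smuggler goes to the island with the haul-bot.
4. Smuggler goes back to the mainland alone.
5. Smuggler goes to the island with the paint-bot.
6. Smuggler goes back to the mainland alone.
7. Smuggler goes to the island with the sort-bot.
8. Smuggler goes back to the mainland alone.
9. Smuggler goes to the island with the pack-bot.
10. Smuggler goes back to the mainland alone.
11. Smuggler goes to the island with the drill-bot.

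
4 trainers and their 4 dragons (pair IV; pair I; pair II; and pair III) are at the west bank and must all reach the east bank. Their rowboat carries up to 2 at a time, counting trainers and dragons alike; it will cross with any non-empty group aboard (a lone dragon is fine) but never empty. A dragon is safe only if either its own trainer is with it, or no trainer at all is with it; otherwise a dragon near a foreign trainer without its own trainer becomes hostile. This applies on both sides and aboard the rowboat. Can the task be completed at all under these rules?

Following every safe sequence of crossings from the start, the most of the 8 that can be at the east bank as the rowboat arrives there on crossings 1, 3, 5 is 2, 3, 4 respectively; the best ever achieved is 4 of 8.
From crossing 7 on, no configuration arises that was not already reachable earlier: only 44 distinct safe configurations (who is on which side, and where the rowboat is) can ever be reached, none of them has everyone across, and every continuation just revisits them. So no valid plan exists.

No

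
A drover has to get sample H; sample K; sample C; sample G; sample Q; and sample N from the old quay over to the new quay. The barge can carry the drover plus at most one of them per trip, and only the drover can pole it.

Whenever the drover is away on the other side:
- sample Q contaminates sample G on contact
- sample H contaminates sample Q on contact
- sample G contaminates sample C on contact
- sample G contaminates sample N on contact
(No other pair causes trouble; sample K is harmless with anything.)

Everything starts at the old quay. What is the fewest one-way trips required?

impossible

Whatever the first load, the items left behind include a forbidden pair without the drover. No opening move is safe, so no plan exists.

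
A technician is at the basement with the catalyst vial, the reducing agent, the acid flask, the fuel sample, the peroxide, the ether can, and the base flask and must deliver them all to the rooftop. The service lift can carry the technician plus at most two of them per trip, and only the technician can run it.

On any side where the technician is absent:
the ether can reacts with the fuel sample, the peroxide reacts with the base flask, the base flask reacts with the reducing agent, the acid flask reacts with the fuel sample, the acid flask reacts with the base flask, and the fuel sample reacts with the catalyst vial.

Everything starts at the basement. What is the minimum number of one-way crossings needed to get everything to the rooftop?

Counting alone: the technician can take at most 2 across per trip to the rooftop, so moving all 7 needs at least 4 loaded trips out, with a return between consecutive ones — at least 7 crossings.
The safety rule pushes this higher. Following every safe sequence of crossings, the most of the 7 that can be at the rooftop as the service lift arrives there on crossing 7 is 6 — never all 7.
So no plan with fewer than 9 crossings exists, and this one achieves 9:
1. Technician goes to the rooftop with the base flask and the fuel sample.
2. Technician goes back to the basement alone.
3. Technician goes to the rooftop with the catalyst vial.
4. Technician goes back to the basement with the fuel sample.
5. Technician goes to the rooftop with the acid flask and the ether can.
6. Technician goes back to the basement with the base flask.
7. Technician goes to the rooftop with the peroxide and the reducing agent.
8. Technician goes back to the basement alone.
9. Technician goes to the rooftop with the base flask and the fuel sample.

9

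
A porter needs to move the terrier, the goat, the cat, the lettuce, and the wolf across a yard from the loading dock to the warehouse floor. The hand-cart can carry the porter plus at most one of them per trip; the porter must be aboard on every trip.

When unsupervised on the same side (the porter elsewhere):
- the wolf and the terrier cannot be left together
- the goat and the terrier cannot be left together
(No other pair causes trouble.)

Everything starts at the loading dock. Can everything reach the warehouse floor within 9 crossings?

Counting alone: the porter can take at most 1 across per trip to the warehouse floor, so moving all 5 needs at least 5 loaded trips out, with a return between consecutive ones — at least 9 crossings.
The safety rule pushes this higher. Following every safe sequence of crossings, the most of the 5 that can be at the warehouse floor as the hand-cart arrives there on crossing 9 is 4 — never all 5.
So the move cannot be finished within 9 crossings. (The shortest complete plan takes 11:)
1. Porter goes to the warehouse floor with the terrier.
2. Porter goes back to the loading dock alone.
3. Porter goes to the warehouse floor with the goat.
4. Porter goes back to the loading dock with the terrier.
5. Porter goes to the warehouse floor with the wolf.
6. Porter goes back to the loading dock alone.
7. Porter goes to the warehouse floor with the cat.
8. Porter goes back to the loading dock alone.
9. Porter goes to the warehouse floor with the lettuce.
10. Porter goes back to the loading dock alone.
11. Porter goes to the warehouse floor with the terrier.

No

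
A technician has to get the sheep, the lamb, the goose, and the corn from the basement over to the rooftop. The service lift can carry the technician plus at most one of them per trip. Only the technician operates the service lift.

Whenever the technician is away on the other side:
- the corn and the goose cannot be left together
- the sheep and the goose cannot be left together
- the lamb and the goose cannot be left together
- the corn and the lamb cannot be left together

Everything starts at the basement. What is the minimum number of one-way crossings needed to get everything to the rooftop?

Whatever the first load, the items left behind include a forbidden pair without the technician. No opening move is safe, so no plan exists.

impossible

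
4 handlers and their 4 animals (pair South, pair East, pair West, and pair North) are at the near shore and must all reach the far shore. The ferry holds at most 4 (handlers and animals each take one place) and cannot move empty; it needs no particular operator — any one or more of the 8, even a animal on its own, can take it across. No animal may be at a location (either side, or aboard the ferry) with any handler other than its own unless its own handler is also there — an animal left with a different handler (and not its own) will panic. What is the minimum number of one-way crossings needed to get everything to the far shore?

Counting alone: each trip to the far shore takes at most 4 across and each return brings at least 1 back, so after t trips out (and t−1 returns) at most 4t − (t−1) of the 8 are across; that first reaches 8 at t = 3, so at least 5 crossings are needed.
The plan below uses exactly 5 crossings, so it is optimal:
1. animal South and handler South cross → the far shore.
2. handler South crosses ← the near shore.
3. handler East, handler North, handler South, and handler West cross → the far shore.
4. animal South crosses ← the near shore.
5. animal East, animal North, animal South, and animal West cross → the far shore.

5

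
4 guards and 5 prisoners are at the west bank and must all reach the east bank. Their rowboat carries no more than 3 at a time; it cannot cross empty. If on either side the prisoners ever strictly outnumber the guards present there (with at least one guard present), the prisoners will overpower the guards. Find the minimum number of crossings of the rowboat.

The prisoners already outnumber the guards at the west bank before anyone moves, so the starting position itself is disallowed.

impossible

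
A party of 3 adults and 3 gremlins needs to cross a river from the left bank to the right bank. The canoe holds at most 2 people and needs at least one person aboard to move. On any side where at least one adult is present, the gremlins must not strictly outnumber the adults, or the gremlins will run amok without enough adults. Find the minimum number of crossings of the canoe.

Counting alone: each trip to the right bank takes at most 2 across and each return brings at least 1 back, so after t trips out (and t−1 returns) at most 2t − (t−1) of the 6 are across; that first reaches 6 at t = 5, so at least 9 crossings are needed.
The safety rule pushes this higher. Following every safe sequence of crossings, the most of the 6 that can be at the right bank as the canoe arrives there on crossing 9 is 5 — never all 6.
So no plan with fewer than 11 crossings exists, and this one achieves 11:
1. 2 gremlins → the right bank.  (the left bank: 3A 1G; the right bank: 0A 2G)
2. 1 gremlin ← the left bank.  (the left bank: 3A 2G; the right bank: 0A 1G)
3. 2 gremlins → the right bank.  (the left bank: 3A 0G; the right bank: 0A 3G)
4. 1 gremlin ← the left bank.  (the left bank: 3A 1G; the right bank: 0A 2G)
5. 2 adults → the right bank.  (the left bank: 1A 1G; the right bank: 2A 2G)
6. 1 adult and 1 gremlin ← the left bank.  (the left bank: 2A 2G; the right bank: 1A 1G)
7. 2 adults → the right bank.  (the left bank: 0A 2G; the right bank: 3A 1G)
8. 1 gremlin ← the left bank.  (the left bank: 0A 3G; the right bank: 3A 0G)
9. 2 gremlins → the right bank.  (the left bank: 0A 1G; the right bank: 3A 2G)
10. 1 gremlin ← the left bank.  (the left bank: 0A 2G; the right bank: 3A 1G)
11. 2 gremlins → the right bank.  (the left bank: 0A 0G; the right bank: 3A 3G)

11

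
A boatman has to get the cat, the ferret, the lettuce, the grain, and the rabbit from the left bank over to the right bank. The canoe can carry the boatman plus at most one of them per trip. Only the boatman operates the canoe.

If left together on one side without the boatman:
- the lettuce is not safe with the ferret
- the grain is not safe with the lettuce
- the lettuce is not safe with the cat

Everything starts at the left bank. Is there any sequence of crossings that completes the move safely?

No

Following every safe sequence of crossings from the start, the most of the 5 that can be at the right bank as the canoe arrives there on crossings 1, 3, 5 is 1, 2, 3 respectively; the best ever achieved is 3 of 5.
From crossing 7 on, no configuration arises that was not already reachable earlier: only 18 distinct safe configurations (who is on which side, and where the canoe is) can ever be reached, none of them has everyone across, and every continuation just revisits them. So no valid plan exists.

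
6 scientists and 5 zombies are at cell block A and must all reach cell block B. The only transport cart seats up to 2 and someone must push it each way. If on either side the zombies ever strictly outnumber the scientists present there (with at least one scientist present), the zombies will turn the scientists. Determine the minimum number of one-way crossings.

Counting alone: each trip to cell block B takes at most 2 across and each return brings at least 1 back, so after t trips out (and t−1 returns) at most 2t − (t−1) of the 11 are across; that first reaches 11 at t = 10, so at least 19 crossings are needed.
The plan below uses exactly 19 crossings, so it is optimal:
1. 2 zombies → cell block B.  (cell block A: 6S 3Z; cell block B: 0S 2Z)
2. 1 zombie ← cell block A.  (cell block A: 6S 4Z; cell block B: 0S 1Z)
3. 2 zombies → cell block B.  (cell block A: 6S 2Z; cell block B: 0S 3Z)
4. 1 zombie ← cell block A.  (cell block A: 6S 3Z; cell block B: 0S 2Z)
5. 2 scientists → cell block B.  (cell block A: 4S 3Z; cell block B: 2S 2Z)
6. 1 zombie ← cell block A.  (cell block A: 4S 4Z; cell block B: 2S 1Z)
7. 1 scientist and 1 zombie → cell block B.  (cell block A: 3S 3Z; cell block B: 3S 2Z)
8. 1 scientist ← cell block A.  (cell block A: 4S 3Z; cell block B: 2S 2Z)
9. 1 scientist and 1 zombie → cell block B.  (cell block A: 3S 2Z; cell block B: 3S 3Z)
10. 1 zombie ← cell block A.  (cell block A: 3S 3Z; cell block B: 3S 2Z)
11. 1 scientist and 1 zombie → cell block B.  (cell block A: 2S 2Z; cell block B: 4S 3Z)
12. 1 scientist ← cell block A.  (cell block A: 3S 2Z; cell block B: 3S 3Z)
13. 1 scientist and 1 zombie → cell block B.  (cell block A: 2S 1Z; cell block B: 4S 4Z)
14. 1 zombie ← cell block A.  (cell block A: 2S 2Z; cell block B: 4S 3Z)
15. 1 scientist and 1 zombie → cell block B.  (cell block A: 1S 1Z; cell block B: 5S 4Z)
16. 1 scientist ← cell block A.  (cell block A: 2S 1Z; cell block B: 4S 4Z)
17. 1 scientist and 1 zombie → cell block B.  (cell block A: 1S 0Z; cell block B: 5S 5Z)
18. 1 zombie ← cell block A.  (cell block A: 1S 1Z; cell block B: 5S 4Z)
19. 1 scientist and 1 zombie → cell block B.  (cell block A: 0S 0Z; cell block B: 6S 5Z)

19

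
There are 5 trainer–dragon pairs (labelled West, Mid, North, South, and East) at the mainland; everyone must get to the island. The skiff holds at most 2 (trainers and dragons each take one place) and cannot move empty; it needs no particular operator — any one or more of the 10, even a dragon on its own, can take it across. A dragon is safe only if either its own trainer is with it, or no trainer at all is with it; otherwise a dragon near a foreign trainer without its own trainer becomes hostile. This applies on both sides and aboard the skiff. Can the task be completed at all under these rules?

No

Following every safe sequence of crossings from the start, the most of the 10 that can be at the island as the skiff arrives there on crossings 1, 3, 5, 7 is 2, 3, 4, 5 respectively; the best ever achieved is 5 of 10.
From crossing 9 on, no configuration arises that was not already reachable earlier: only 82 distinct safe configurations (who is on which side, and where the skiff is) can ever be reached, none of them has everyone across, and every continuation just revisits them. So no valid plan exists.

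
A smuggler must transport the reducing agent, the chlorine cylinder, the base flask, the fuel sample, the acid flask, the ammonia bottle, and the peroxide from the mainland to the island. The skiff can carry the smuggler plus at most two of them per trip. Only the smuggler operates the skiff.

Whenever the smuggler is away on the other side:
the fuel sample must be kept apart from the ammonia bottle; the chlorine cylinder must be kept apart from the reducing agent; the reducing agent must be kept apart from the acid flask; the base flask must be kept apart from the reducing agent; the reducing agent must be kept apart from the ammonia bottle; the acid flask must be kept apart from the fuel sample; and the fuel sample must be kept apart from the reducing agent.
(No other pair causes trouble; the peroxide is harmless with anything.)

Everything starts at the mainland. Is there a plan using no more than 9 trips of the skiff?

No

Counting alone: the smuggler can take at most 2 across per trip to the island, so moving all 7 needs at least 4 loaded trips out, with a return between consecutive ones — at least 7 crossings.
The safety rule pushes this higher. Following every safe sequence of crossings, the most of the 7 that can be at the island as the skiff arrives there on crossings 7, 9 is 5, 6 respectively — never all 7.
So the move cannot be finished within 9 crossings. (The shortest complete plan takes 11:)
1. Smuggler goes to the island with the fuel sample and the reducing agent.  [the mainland: the acid flask, the ammonia bottle, the base flask, the chlorine cylinder, the peroxide | the island: the fuel sample, the reducing agent]
2. Smuggler goes back to the mainland with the reducing agent.  [the mainland: the acid flask, the ammonia bottle, the base flask, the chlorine cylinder, the peroxide, the reducing agent | the island: the fuel sample]
3. Smuggler goes to the island with the chlorine cylinder and the reducing agent.  [the mainland: the acid flask, the ammonia bottle, the base flask, the peroxide | the island: the chlorine cylinder, the fuel sample, the reducing agent]
4. Smuggler goes back to the mainland with the reducing agent.  [the mainland: the acid flask, the ammonia bottle, the base flask, the peroxide, the reducing agent | the island: the chlorine cylinder, the fuel sample]
5. Smuggler goes to the island with the base flask and the reducing agent.  [the mainland: the acid flask, the ammonia bottle, the peroxide | the island: the base flask, the chlorine cylinder, the fuel sample, the reducing agent]
6. Smuggler goes back to the mainland with the reducing agent.  [the mainland: the acid flask, the ammonia bottle, the peroxide, the reducing agent | the island: the base flask, the chlorine cylinder, the fuel sample]
7. Smuggler goes to the island with the peroxide and the reducing agent.  [the mainland: the acid flask, the ammonia bottle | the island: the base flask, the chlorine cylinder, the fuel sample, the peroxide, the reducing agent]
8. Smuggler goes back to the mainland with the reducing agent.  [the mainland: the acid flask, the ammonia bottle, the reducing agent | the island: the base flask, the chlorine cylinder, the fuel sample, the peroxide]
9. Smuggler goes to the island with the acid flask and the ammonia bottle.  [the mainland: the reducing agent | the island: the acid flask, the ammonia bottle, the base flask, the chlorine cylinder, the fuel sample, the peroxide]
10. Smuggler goes back to the mainland with the fuel sample.  [the mainland: the fuel sample, the reducing agent | the island: the acid flask, the ammonia bottle, the base flask, the chlorine cylinder, the peroxide]
11. Smuggler goes to the island with the fuel sample and the reducing agent.  [the mainland: — | the island: the acid flask, the ammonia bottle, the base flask, the chlorine cylinder, the fuel sample, the peroxide, the reducing agent]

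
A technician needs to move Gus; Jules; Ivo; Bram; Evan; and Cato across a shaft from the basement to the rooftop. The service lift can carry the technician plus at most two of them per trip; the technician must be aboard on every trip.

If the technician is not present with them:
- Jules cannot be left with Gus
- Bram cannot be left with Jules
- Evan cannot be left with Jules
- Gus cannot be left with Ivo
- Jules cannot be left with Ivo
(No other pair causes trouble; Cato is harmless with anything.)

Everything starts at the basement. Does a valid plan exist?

Yes

1. Technician goes to the rooftop with Gus and Jules.  [the basement: Bram, Cato, Evan, Ivo | the rooftop: Gus, Jules]
2. Technician goes back to the basement with Gus.  [the basement: Bram, Cato, Evan, Gus, Ivo | the rooftop: Jules]
3. Technician goes to the rooftop with Bram and Gus.  [the basement: Cato, Evan, Ivo | the rooftop: Bram, Gus, Jules]
4. Technician goes back to the basement with Jules.  [the basement: Cato, Evan, Ivo, Jules | the rooftop: Bram, Gus]
5. Technician goes to the rooftop with Evan and Jules.  [the basement: Cato, Ivo | the rooftop: Bram, Evan, Gus, Jules]
6. Technician goes back to the basement with Jules.  [the basement: Cato, Ivo, Jules | the rooftop: Bram, Evan, Gus]
7. Technician goes to the rooftop with Cato and Jules.  [the basement: Ivo | the rooftop: Bram, Cato, Evan, Gus, Jules]
8. Technician goes back to the basement with Jules.  [the basement: Ivo, Jules | the rooftop: Bram, Cato, Evan, Gus]
9. Technician goes to the rooftop with Ivo and Jules.  [the basement: — | the rooftop: Bram, Cato, Evan, Gus, Ivo, Jules]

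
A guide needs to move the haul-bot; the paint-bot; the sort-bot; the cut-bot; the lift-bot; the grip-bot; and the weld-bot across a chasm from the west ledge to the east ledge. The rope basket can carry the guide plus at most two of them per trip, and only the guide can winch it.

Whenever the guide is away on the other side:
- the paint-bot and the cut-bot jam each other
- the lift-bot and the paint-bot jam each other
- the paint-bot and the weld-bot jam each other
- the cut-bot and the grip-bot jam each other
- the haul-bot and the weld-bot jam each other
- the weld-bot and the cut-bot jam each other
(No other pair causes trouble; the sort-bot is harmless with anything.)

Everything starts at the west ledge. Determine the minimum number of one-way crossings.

Whatever the first load, the items left behind include a forbidden pair without the guide. No opening move is safe, so no plan exists.

impossible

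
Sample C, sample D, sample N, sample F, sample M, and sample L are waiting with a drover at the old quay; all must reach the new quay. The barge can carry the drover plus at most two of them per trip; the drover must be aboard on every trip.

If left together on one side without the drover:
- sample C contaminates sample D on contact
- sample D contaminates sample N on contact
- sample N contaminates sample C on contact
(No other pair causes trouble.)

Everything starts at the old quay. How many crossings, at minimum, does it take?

9

Counting alone: the drover can take at most 2 across per trip to the new quay, so moving all 6 needs at least 3 loaded trips out, with a return between consecutive ones — at least 5 crossings.
The safety rule pushes this higher. Following every safe sequence of crossings, the most of the 6 that can be at the new quay as the barge arrives there on crossings 5, 7 is 4, 5 respectively — never all 6.
So no plan with fewer than 9 crossings exists, and this one achieves 9:
1. Drover goes to the new quay with sample C and sample D.
2. Drover goes back to the old quay with sample C.
3. Drover goes to the new quay with sample C and sample F.
4. Drover goes back to the old quay with sample C.
5. Drover goes to the new quay with sample C and sample M.
6. Drover goes back to the old quay with sample C.
7. Drover goes to the new quay with sample C and sample L.
8. Drover goes back to the old quay with sample C.
9. Drover goes to the new quay with sample C and sample N.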